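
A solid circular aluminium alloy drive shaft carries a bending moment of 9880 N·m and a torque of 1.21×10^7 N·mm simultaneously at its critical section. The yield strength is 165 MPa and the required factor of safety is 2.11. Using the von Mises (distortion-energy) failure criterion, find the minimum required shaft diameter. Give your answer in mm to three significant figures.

d = 123 mm

σ_allow = σ_y/n = 165/2.11 = 78.20 MPa.
For a solid shaft σ_b = 32M/(πd³) and τ = 16T/(πd³), so the von Mises stress is σ' = (16/πd³)·√(4M²+3T²).
√(4M²+3T²) = √(4×(9.880×10^6)² + 3×(1.210×10^7)²) = 2.880×10^7 N·mm.
d³ = 16×2.880×10^7/(π×78.20) = 1.876×10^6 mm³.
d = 123.3 mm.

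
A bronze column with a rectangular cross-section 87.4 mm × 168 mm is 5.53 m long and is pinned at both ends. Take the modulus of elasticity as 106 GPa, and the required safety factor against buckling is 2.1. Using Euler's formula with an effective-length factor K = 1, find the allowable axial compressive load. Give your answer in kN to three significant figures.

Buckling occurs about the weak axis: I_min = h·b³/12 = 168×87.4³/12 = 9.347×10^6 mm⁴ (b = 87.4 mm is the smaller dimension).
Effective length L_e = KL = 1×5.53 m = 5530 mm.
Euler critical load P_cr = π²EI/L_e² = π²×106000×9.347×10^6/5530² = 319800 N.
P_allow = P_cr/n = 319800/2.1 = 152300 N.

P_allow = 152 kN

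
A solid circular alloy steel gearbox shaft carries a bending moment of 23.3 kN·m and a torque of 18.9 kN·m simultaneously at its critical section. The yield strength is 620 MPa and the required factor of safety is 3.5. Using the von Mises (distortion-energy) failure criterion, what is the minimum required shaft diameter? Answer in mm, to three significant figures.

d = 118 mm

σ_allow = σ_y/n = 620/3.5 = 177.1 MPa.
For a solid shaft σ_b = 32M/(πd³) and τ = 16T/(πd³), so the von Mises stress is σ' = (16/πd³)·√(4M²+3T²).
√(4M²+3T²) = √(4×(2.330×10^7)² + 3×(1.890×10^7)²) = 5.695×10^7 N·mm.
d³ = 16×5.695×10^7/(π×177.1) = 1.637×10^6 mm³.
d = 117.9 mm.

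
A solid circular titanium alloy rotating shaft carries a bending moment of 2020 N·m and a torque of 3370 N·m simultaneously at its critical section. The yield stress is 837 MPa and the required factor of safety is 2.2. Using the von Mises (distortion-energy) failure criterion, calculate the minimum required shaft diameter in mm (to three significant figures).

σ_allow = σ_y/n = 837/2.2 = 380.5 MPa.
For a solid shaft σ_b = 32M/(πd³) and τ = 16T/(πd³), so the von Mises stress is σ' = (16/πd³)·√(4M²+3T²).
√(4M²+3T²) = √(4×(2.020×10^6)² + 3×(3.370×10^6)²) = 7.099×10^6 N·mm.
d³ = 16×7.099×10^6/(π×380.5) = 95030 mm³.
d = 45.63 mm.

d = 45.6 mm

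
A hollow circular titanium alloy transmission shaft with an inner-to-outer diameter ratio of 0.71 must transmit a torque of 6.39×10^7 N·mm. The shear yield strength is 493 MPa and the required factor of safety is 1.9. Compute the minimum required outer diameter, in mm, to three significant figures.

d_o = 119 mm

τ_allow = 493/1.9 = 259.5 MPa.
For a hollow shaft τ = 16T/[πd_o³(1−k⁴)] with k = 0.71, so 1−k⁴ = 0.7459.
d_o³ = 16T/[π τ_allow (1−k⁴)] = 16×6.3900×10^7/(π×259.5×0.7459) = 1.682×10^6 mm³.
d_o = 118.9 mm.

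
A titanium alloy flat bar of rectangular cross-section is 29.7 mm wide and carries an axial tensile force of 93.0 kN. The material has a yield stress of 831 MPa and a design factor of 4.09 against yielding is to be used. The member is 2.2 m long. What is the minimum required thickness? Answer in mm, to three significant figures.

σ_allow = 831/4.09 = 203.2 MPa.
Required area A = F/σ_allow = 93000/203.2 = 457.7 mm².
t = A/w = 457.7/29.7 = 15.41 mm.

t = 15.4 mm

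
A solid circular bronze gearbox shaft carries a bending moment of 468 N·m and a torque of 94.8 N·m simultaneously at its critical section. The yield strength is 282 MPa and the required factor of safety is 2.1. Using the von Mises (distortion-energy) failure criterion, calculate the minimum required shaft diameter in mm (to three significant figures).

d = 33.0 mm

σ_allow = σ_y/n = 282/2.1 = 134.3 MPa.
For a solid shaft σ_b = 32M/(πd³) and τ = 16T/(πd³), so the von Mises stress is σ' = (16/πd³)·√(4M²+3T²).
√(4M²+3T²) = √(4×(468000)² + 3×(94800)²) = 950300 N·mm.
d³ = 16×950300/(π×134.3) = 36040 mm³.
d = 33.03 mm.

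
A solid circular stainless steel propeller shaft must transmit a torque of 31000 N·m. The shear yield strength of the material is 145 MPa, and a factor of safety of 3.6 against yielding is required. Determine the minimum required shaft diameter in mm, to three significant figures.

d = 158 mm

Allowable shear stress τ_allow = 145/3.6 = 40.28 MPa.
For a solid shaft τ = 16T/(πd³), so d³ = 16T/(π τ_allow) = 16×3.1000×10^7/(π×40.28) = 3.920×10^6 mm³.
d = (3.920×10^6)^(1/3) = 157.7 mm.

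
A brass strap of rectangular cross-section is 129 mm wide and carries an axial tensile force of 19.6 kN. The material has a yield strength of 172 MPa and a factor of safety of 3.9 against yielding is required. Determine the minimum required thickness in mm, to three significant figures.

σ_allow = 172/3.9 = 44.10 MPa.
Required area A = F/σ_allow = 19600/44.10 = 444.4 mm².
t = A/w = 444.4/129 = 3.445 mm.

t = 3.45 mm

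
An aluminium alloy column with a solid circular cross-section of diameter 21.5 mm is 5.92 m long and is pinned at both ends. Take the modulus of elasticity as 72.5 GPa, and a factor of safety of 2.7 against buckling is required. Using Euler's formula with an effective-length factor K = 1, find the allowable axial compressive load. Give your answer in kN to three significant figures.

I = πd⁴/64 = π×21.5⁴/64 = 10490 mm⁴.
Effective length L_e = KL = 1×5.92 m = 5920 mm.
Euler critical load P_cr = π²EI/L_e² = π²×72500×10490/5920² = 214.1 N.
P_allow = P_cr/n = 214.1/2.7 = 79.31 N.

P_allow = 0.0793 kN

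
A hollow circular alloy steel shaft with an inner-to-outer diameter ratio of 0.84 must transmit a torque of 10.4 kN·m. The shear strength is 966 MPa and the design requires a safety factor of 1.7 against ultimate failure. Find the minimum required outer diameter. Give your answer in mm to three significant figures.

d_o = 57.0 mm

τ_allow = 966/1.7 = 568.2 MPa.
For a hollow shaft τ = 16T/[πd_o³(1−k⁴)] with k = 0.84, so 1−k⁴ = 0.5021.
d_o³ = 16T/[π τ_allow (1−k⁴)] = 16×1.0400×10^7/(π×568.2×0.5021) = 185600 mm³.
d_o = 57.05 mm.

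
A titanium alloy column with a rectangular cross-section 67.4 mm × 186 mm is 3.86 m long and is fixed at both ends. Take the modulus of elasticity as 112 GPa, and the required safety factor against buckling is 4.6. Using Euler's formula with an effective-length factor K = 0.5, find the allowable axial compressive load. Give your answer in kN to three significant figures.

P_allow = 306 kN

Buckling occurs about the weak axis: I_min = h·b³/12 = 186×67.4³/12 = 4.746×10^6 mm⁴ (b = 67.4 mm is the smaller dimension).
Effective length L_e = KL = 0.5×3.86 m = 1930 mm.
Euler critical load P_cr = π²EI/L_e² = π²×112000×4.746×10^6/1930² = 1.408×10^6 N.
P_allow = P_cr/n = 1.408×10^6/4.6 = 306200 N.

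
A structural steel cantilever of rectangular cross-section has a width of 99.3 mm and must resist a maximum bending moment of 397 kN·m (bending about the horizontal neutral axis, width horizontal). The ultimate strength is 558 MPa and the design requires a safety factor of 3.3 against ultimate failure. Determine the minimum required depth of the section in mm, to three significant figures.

h = 377 mm

σ_allow = 558/3.3 = 169.1 MPa.
For a rectangular section σ = 6M/(bh²), so h² = 6M/(b σ_allow) = 6×3.9700×10^8/(99.3×169.1) = 141900 mm².
h = 376.6 mm.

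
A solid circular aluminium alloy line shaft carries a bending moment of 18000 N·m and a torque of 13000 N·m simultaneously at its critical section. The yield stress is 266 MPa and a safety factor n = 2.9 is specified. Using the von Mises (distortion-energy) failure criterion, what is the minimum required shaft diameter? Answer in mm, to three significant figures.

σ_allow = σ_y/n = 266/2.9 = 91.72 MPa.
For a solid shaft σ_b = 32M/(πd³) and τ = 16T/(πd³), so the von Mises stress is σ' = (16/πd³)·√(4M²+3T²).
√(4M²+3T²) = √(4×(1.800×10^7)² + 3×(1.300×10^7)²) = 4.246×10^7 N·mm.
d³ = 16×4.246×10^7/(π×91.72) = 2.358×10^6 mm³.
d = 133.1 mm.

d = 133 mm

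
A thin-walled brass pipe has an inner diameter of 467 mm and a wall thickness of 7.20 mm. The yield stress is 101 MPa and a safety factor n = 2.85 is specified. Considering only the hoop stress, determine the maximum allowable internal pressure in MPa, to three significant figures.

p_allow = 1.09 MPa

σ_allow = 101/2.85 = 35.44 MPa.
σ_h = pD/(2t) → p_allow = 2σ_allow t/D = 2×35.44×7.20/467 = 1.093 MPa.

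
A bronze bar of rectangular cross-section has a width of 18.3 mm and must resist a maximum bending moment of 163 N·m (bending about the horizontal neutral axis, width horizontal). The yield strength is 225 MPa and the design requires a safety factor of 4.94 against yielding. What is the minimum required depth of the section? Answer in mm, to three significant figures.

h = 34.3 mm

σ_allow = 225/4.94 = 45.55 MPa.
For a rectangular section σ = 6M/(bh²), so h² = 6M/(b σ_allow) = 6×163000/(18.3×45.55) = 1173 mm².
h = 34.25 mm.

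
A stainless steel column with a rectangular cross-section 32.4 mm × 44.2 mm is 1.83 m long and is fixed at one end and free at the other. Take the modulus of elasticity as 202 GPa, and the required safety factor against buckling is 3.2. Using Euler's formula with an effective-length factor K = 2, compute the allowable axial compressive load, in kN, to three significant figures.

Buckling occurs about the weak axis: I_min = h·b³/12 = 44.2×32.4³/12 = 125300 mm⁴ (b = 32.4 mm is the smaller dimension).
Effective length L_e = KL = 2×1.83 m = 3660 mm.
Euler critical load P_cr = π²EI/L_e² = π²×202000×125300/3660² = 18650 N.
P_allow = P_cr/n = 18650/3.2 = 5827 N.

P_allow = 5.83 kN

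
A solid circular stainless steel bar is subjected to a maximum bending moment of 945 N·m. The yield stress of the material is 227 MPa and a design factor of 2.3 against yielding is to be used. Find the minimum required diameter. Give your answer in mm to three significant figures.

d = 46.0 mm

σ_allow = 227/2.3 = 98.70 MPa.
For a solid circular section σ = 32M/(πd³), so d³ = 32M/(π σ_allow) = 32×945000/(π×98.70) = 97530 mm³.
d = 46.03 mm.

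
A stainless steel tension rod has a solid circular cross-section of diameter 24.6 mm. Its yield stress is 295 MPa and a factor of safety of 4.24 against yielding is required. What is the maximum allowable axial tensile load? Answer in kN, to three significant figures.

σ_allow = 295/4.24 = 69.58 MPa.
A = πd²/4 = π×24.6²/4 = 475.3 mm².
F_allow = σ_allow × A = 69.58×475.3 = 33070 N.

F_allow = 33.1 kN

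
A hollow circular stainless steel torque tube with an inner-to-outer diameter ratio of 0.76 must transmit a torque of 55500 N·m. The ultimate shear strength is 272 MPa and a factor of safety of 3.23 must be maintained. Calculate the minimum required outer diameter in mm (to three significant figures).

d_o = 171 mm

τ_allow = 272/3.23 = 84.21 MPa.
For a hollow shaft τ = 16T/[πd_o³(1−k⁴)] with k = 0.76, so 1−k⁴ = 0.6664.
d_o³ = 16T/[π τ_allow (1−k⁴)] = 16×5.5500×10^7/(π×84.21×0.6664) = 5.037×10^6 mm³.
d_o = 171.4 mm.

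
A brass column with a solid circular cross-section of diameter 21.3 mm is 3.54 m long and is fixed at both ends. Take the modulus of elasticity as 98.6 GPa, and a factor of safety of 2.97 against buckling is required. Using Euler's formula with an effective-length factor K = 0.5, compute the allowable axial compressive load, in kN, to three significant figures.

P_allow = 1.06 kN

I = πd⁴/64 = π×21.3⁴/64 = 10100 mm⁴.
Effective length L_e = KL = 0.5×3.54 m = 1770 mm.
Euler critical load P_cr = π²EI/L_e² = π²×98600×10100/1770² = 3138 N.
P_allow = P_cr/n = 3138/2.97 = 1057 N.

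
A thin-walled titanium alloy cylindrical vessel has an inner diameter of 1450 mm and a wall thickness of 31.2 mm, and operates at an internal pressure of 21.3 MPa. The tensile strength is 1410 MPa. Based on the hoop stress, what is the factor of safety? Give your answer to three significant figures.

σ_h = pD/(2t) = 21.3×1450/(2×31.2) = 495.0 MPa.
n = 1410/495.0 = 2.849.

n = 2.85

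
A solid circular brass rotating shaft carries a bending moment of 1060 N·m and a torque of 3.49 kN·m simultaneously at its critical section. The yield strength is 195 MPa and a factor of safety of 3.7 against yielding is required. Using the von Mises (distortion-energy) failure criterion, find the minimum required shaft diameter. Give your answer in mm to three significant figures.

σ_allow = σ_y/n = 195/3.7 = 52.70 MPa.
For a solid shaft σ_b = 32M/(πd³) and τ = 16T/(πd³), so the von Mises stress is σ' = (16/πd³)·√(4M²+3T²).
√(4M²+3T²) = √(4×(1.060×10^6)² + 3×(3.490×10^6)²) = 6.406×10^6 N·mm.
d³ = 16×6.406×10^6/(π×52.70) = 619000 mm³.
d = 85.23 mm.

d = 85.2 mm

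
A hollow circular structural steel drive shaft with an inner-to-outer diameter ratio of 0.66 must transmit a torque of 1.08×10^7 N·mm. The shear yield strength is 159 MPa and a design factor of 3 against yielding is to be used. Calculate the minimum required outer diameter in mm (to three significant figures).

τ_allow = 159/3 = 53.00 MPa.
For a hollow shaft τ = 16T/[πd_o³(1−k⁴)] with k = 0.66, so 1−k⁴ = 0.8103.
d_o³ = 16T/[π τ_allow (1−k⁴)] = 16×1.0800×10^7/(π×53.00×0.8103) = 1.281×10^6 mm³.
d_o = 108.6 mm.

d_o = 109 mm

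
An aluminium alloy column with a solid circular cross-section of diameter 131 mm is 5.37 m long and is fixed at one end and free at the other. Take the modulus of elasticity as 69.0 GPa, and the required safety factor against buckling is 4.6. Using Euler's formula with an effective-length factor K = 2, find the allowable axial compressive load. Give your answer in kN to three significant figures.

I = πd⁴/64 = π×131⁴/64 = 1.446×10^7 mm⁴.
Effective length L_e = KL = 2×5.37 m = 10740 mm.
Euler critical load P_cr = π²EI/L_e² = π²×69000×1.446×10^7/10740² = 85350 N.
P_allow = P_cr/n = 85350/4.6 = 18550 N.

P_allow = 18.6 kN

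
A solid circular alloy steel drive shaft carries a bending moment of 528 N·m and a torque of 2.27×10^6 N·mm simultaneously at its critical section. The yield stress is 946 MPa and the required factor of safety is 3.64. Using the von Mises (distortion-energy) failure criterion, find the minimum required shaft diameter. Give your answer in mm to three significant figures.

σ_allow = σ_y/n = 946/3.64 = 259.9 MPa.
For a solid shaft σ_b = 32M/(πd³) and τ = 16T/(πd³), so the von Mises stress is σ' = (16/πd³)·√(4M²+3T²).
√(4M²+3T²) = √(4×(528000)² + 3×(2.270×10^6)²) = 4.071×10^6 N·mm.
d³ = 16×4.071×10^6/(π×259.9) = 79780 mm³.
d = 43.05 mm.

d = 43.0 mm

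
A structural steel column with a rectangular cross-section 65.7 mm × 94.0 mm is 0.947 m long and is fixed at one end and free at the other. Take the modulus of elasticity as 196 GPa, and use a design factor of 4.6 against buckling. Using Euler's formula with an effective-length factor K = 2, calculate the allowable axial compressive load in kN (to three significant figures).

P_allow = 260 kN

Buckling occurs about the weak axis: I_min = h·b³/12 = 94.0×65.7³/12 = 2.221×10^6 mm⁴ (b = 65.7 mm is the smaller dimension).
Effective length L_e = KL = 2×0.947 m = 1894 mm.
Euler critical load P_cr = π²EI/L_e² = π²×196000×2.221×10^6/1894² = 1.198×10^6 N.
P_allow = P_cr/n = 1.198×10^6/4.6 = 260400 N.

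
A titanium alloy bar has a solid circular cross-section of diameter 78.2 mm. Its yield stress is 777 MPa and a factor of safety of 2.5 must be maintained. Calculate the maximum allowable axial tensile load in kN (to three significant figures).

σ_allow = 777/2.5 = 310.8 MPa.
A = πd²/4 = π×78.2²/4 = 4803 mm².
F_allow = σ_allow × A = 310.8×4803 = 1.493×10^6 N.

F_allow = 1490 kN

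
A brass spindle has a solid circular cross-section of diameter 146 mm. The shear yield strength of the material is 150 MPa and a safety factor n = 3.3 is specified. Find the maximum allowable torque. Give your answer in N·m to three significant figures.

τ_allow = 150/3.3 = 45.45 MPa.
For a solid shaft T_allow = τ_allow·πd³/16; πd³/16 = π×146³/16 = 611100 mm³.
T_allow = 45.45×611100 = 2.778×10^7 N·mm = 27780 N·m.

T_allow = 27800 N·m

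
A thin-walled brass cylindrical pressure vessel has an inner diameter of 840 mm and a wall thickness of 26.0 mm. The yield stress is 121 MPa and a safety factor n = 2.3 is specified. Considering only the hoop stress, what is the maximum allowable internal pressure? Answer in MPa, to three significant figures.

p_allow = 3.26 MPa

σ_allow = 121/2.3 = 52.61 MPa.
σ_h = pD/(2t) → p_allow = 2σ_allow t/D = 2×52.61×26.0/840 = 3.257 MPa.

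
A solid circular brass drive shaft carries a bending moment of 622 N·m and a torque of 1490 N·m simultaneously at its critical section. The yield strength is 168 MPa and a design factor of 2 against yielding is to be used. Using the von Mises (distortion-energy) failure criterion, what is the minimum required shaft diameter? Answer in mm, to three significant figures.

σ_allow = σ_y/n = 168/2 = 84.00 MPa.
For a solid shaft σ_b = 32M/(πd³) and τ = 16T/(πd³), so the von Mises stress is σ' = (16/πd³)·√(4M²+3T²).
√(4M²+3T²) = √(4×(622000)² + 3×(1.490×10^6)²) = 2.865×10^6 N·mm.
d³ = 16×2.865×10^6/(π×84.00) = 173700 mm³.
d = 55.80 mm.

d = 55.8 mm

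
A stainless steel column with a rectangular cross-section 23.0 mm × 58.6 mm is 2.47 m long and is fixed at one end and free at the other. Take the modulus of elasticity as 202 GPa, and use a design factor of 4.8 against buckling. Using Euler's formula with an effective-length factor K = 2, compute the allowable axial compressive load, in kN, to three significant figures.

P_allow = 1.01 kN

Buckling occurs about the weak axis: I_min = h·b³/12 = 58.6×23.0³/12 = 59420 mm⁴ (b = 23.0 mm is the smaller dimension).
Effective length L_e = KL = 2×2.47 m = 4940 mm.
Euler critical load P_cr = π²EI/L_e² = π²×202000×59420/4940² = 4854 N.
P_allow = P_cr/n = 4854/4.8 = 1011 N.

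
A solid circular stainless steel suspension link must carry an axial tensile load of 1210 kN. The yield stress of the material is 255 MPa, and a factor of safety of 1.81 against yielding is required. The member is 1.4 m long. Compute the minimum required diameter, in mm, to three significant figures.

Allowable stress σ_allow = 255/1.81 = 140.9 MPa.
Required area A = F/σ_allow = 1210000/140.9 = 8589 mm².
A = πd²/4 → d = √(4A/π) = 104.6 mm.

d = 105 mm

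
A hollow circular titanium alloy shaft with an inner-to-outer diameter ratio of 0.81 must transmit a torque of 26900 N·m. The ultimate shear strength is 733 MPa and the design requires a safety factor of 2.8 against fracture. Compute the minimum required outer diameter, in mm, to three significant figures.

d_o = 97.2 mm

τ_allow = 733/2.8 = 261.8 MPa.
For a hollow shaft τ = 16T/[πd_o³(1−k⁴)] with k = 0.81, so 1−k⁴ = 0.5695.
d_o³ = 16T/[π τ_allow (1−k⁴)] = 16×2.6900×10^7/(π×261.8×0.5695) = 918900 mm³.
d_o = 97.22 mm.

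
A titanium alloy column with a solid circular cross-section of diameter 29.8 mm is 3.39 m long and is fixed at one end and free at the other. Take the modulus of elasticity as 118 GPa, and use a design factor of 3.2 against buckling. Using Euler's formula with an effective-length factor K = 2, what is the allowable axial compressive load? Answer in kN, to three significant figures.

P_allow = 0.306 kN

I = πd⁴/64 = π×29.8⁴/64 = 38710 mm⁴.
Effective length L_e = KL = 2×3.39 m = 6780 mm.
Euler critical load P_cr = π²EI/L_e² = π²×118000×38710/6780² = 980.7 N.
P_allow = P_cr/n = 980.7/3.2 = 306.5 N.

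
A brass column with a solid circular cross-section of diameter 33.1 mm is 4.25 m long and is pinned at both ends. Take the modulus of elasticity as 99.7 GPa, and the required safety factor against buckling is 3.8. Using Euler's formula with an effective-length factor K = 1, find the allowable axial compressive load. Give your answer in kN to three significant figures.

I = πd⁴/64 = π×33.1⁴/64 = 58920 mm⁴.
Effective length L_e = KL = 1×4.25 m = 4250 mm.
Euler critical load P_cr = π²EI/L_e² = π²×99700×58920/4250² = 3210 N.
P_allow = P_cr/n = 3210/3.8 = 844.7 N.

P_allow = 0.845 kN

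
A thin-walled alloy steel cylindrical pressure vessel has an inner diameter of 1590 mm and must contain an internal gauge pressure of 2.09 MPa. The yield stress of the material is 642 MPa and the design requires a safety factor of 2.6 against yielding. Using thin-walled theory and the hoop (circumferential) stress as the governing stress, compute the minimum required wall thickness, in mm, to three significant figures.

t = 6.73 mm

σ_allow = 642/2.6 = 246.9 MPa.
Hoop stress σ_h = pD/(2t), so t = pD/(2σ_allow) = 2.09×1590/(2×246.9) = 6.729 mm.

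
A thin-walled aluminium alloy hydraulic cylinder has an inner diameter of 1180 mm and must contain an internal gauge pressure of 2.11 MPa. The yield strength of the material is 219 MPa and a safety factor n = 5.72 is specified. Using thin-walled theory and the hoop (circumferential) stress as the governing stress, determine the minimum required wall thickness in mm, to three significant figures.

σ_allow = 219/5.72 = 38.29 MPa.
Hoop stress σ_h = pD/(2t), so t = pD/(2σ_allow) = 2.11×1180/(2×38.29) = 32.52 mm.

t = 32.5 mm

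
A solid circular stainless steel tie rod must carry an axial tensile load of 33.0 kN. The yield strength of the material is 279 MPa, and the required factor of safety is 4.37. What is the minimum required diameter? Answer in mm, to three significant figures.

Allowable stress σ_allow = 279/4.37 = 63.84 MPa.
Required area A = F/σ_allow = 33000/63.84 = 516.9 mm².
A = πd²/4 → d = √(4A/π) = 25.65 mm.

d = 25.7 mm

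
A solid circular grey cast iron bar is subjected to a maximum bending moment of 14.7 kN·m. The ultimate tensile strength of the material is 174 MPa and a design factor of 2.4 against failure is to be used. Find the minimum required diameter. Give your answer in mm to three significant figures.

σ_allow = 174/2.4 = 72.50 MPa.
For a solid circular section σ = 32M/(πd³), so d³ = 32M/(π σ_allow) = 32×1.4700×10^7/(π×72.50) = 2.065×10^6 mm³.
d = 127.3 mm.

d = 127 mm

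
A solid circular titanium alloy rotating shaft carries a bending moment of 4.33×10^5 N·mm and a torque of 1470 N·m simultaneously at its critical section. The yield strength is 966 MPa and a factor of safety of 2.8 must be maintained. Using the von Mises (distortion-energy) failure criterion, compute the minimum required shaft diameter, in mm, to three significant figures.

d = 34.1 mm

σ_allow = σ_y/n = 966/2.8 = 345.0 MPa.
For a solid shaft σ_b = 32M/(πd³) and τ = 16T/(πd³), so the von Mises stress is σ' = (16/πd³)·√(4M²+3T²).
√(4M²+3T²) = √(4×(433000)² + 3×(1.470×10^6)²) = 2.689×10^6 N·mm.
d³ = 16×2.689×10^6/(π×345.0) = 39700 mm³.
d = 34.11 mm.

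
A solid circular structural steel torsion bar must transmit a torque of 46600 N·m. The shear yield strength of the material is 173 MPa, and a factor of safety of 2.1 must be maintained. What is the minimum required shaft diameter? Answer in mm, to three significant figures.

Allowable shear stress τ_allow = 173/2.1 = 82.38 MPa.
For a solid shaft τ = 16T/(πd³), so d³ = 16T/(π τ_allow) = 16×4.6600×10^7/(π×82.38) = 2.881×10^6 mm³.
d = (2.881×10^6)^(1/3) = 142.3 mm.

d = 142 mm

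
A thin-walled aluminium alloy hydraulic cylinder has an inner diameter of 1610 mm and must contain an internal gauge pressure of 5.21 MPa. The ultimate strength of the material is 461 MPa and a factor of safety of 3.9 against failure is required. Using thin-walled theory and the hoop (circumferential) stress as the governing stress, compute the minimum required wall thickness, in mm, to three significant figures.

σ_allow = 461/3.9 = 118.2 MPa.
Hoop stress σ_h = pD/(2t), so t = pD/(2σ_allow) = 5.21×1610/(2×118.2) = 35.48 mm.

t = 35.5 mm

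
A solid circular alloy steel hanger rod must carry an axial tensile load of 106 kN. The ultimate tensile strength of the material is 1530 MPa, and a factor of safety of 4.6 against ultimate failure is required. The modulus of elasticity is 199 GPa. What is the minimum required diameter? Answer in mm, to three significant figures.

d = 20.1 mm

Allowable stress σ_allow = 1530/4.6 = 332.6 MPa.
Required area A = F/σ_allow = 106000/332.6 = 318.7 mm².
A = πd²/4 → d = √(4A/π) = 20.14 mm.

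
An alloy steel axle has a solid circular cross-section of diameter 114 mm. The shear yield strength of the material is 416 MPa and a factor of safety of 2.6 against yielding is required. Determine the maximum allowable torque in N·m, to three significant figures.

τ_allow = 416/2.6 = 160.0 MPa.
For a solid shaft T_allow = τ_allow·πd³/16; πd³/16 = π×114³/16 = 290900 mm³.
T_allow = 160.0×290900 = 4.654×10^7 N·mm = 46540 N·m.

T_allow = 46500 N·m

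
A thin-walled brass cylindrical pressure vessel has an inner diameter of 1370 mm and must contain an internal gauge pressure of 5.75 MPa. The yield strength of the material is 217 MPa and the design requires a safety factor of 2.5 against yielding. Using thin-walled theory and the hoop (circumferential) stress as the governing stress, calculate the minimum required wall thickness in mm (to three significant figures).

σ_allow = 217/2.5 = 86.80 MPa.
Hoop stress σ_h = pD/(2t), so t = pD/(2σ_allow) = 5.75×1370/(2×86.80) = 45.38 mm.

t = 45.4 mm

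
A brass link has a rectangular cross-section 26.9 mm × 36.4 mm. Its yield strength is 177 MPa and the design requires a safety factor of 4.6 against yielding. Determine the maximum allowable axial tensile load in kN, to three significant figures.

σ_allow = 177/4.6 = 38.48 MPa.
A = 26.9×36.4 = 979.2 mm².
F_allow = σ_allow × A = 38.48×979.2 = 37680 N.

F_allow = 37.7 kN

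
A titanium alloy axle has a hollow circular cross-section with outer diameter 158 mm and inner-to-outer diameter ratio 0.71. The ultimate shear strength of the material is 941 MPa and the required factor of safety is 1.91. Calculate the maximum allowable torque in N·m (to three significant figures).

τ_allow = 941/1.91 = 492.7 MPa.
For a hollow shaft T_allow = τ_allow·πd_o³(1−k⁴)/16 with 1−k⁴ = 0.7459, so πd_o³(1−k⁴)/16 = 577700 mm³.
T_allow = 492.7×577700 = 2.846×10^8 N·mm = 284600 N·m.

T_allow = 2.85×10^5 N·m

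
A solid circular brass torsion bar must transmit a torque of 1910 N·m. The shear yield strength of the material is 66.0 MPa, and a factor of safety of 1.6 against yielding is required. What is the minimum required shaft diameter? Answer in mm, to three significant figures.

d = 61.8 mm

Allowable shear stress τ_allow = 66.0/1.6 = 41.25 MPa.
For a solid shaft τ = 16T/(πd³), so d³ = 16T/(π τ_allow) = 16×1910000/(π×41.25) = 235800 mm³.
d = (235800)^(1/3) = 61.78 mm.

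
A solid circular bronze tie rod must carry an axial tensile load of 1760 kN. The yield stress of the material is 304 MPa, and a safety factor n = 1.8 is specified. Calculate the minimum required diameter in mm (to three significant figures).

d = 115 mm

Allowable stress σ_allow = 304/1.8 = 168.9 MPa.
Required area A = F/σ_allow = 1760000/168.9 = 10420 mm².
A = πd²/4 → d = √(4A/π) = 115.2 mm.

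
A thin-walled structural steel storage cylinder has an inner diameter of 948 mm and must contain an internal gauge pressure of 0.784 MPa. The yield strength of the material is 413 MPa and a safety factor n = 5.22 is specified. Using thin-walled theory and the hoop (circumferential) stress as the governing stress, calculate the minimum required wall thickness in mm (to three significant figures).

σ_allow = 413/5.22 = 79.12 MPa.
Hoop stress σ_h = pD/(2t), so t = pD/(2σ_allow) = 0.784×948/(2×79.12) = 4.697 mm.

t = 4.70 mm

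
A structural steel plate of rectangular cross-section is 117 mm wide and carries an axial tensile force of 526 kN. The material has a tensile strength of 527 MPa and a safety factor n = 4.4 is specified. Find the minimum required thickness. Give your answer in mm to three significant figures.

t = 37.5 mm

σ_allow = 527/4.4 = 119.8 MPa.
Required area A = F/σ_allow = 526000/119.8 = 4392 mm².
t = A/w = 4392/117 = 37.54 mm.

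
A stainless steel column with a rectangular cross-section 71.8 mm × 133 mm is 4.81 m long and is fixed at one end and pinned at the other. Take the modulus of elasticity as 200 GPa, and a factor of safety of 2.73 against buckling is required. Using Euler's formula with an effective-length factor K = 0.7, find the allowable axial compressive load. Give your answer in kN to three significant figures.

Buckling occurs about the weak axis: I_min = h·b³/12 = 133×71.8³/12 = 4.102×10^6 mm⁴ (b = 71.8 mm is the smaller dimension).
Effective length L_e = KL = 0.7×4.81 m = 3367 mm.
Euler critical load P_cr = π²EI/L_e² = π²×200000×4.102×10^6/3367² = 714300 N.
P_allow = P_cr/n = 714300/2.73 = 261700 N.

P_allow = 262 kN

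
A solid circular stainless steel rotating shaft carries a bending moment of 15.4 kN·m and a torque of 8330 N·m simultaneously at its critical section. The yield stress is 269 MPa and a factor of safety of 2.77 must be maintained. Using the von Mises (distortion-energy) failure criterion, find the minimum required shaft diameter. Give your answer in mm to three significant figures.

d = 121 mm

σ_allow = σ_y/n = 269/2.77 = 97.11 MPa.
For a solid shaft σ_b = 32M/(πd³) and τ = 16T/(πd³), so the von Mises stress is σ' = (16/πd³)·√(4M²+3T²).
√(4M²+3T²) = √(4×(1.540×10^7)² + 3×(8.330×10^6)²) = 3.401×10^7 N·mm.
d³ = 16×3.401×10^7/(π×97.11) = 1.784×10^6 mm³.
d = 121.3 mm.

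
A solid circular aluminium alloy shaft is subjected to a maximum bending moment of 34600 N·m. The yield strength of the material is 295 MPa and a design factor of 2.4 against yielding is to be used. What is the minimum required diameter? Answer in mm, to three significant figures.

σ_allow = 295/2.4 = 122.9 MPa.
For a solid circular section σ = 32M/(πd³), so d³ = 32M/(π σ_allow) = 32×3.4600×10^7/(π×122.9) = 2.867×10^6 mm³.
d = 142.1 mm.

d = 142 mm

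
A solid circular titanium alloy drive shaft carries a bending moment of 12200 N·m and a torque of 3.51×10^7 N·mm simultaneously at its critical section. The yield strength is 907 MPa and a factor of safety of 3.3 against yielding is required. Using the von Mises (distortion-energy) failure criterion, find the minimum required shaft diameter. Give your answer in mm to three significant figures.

σ_allow = σ_y/n = 907/3.3 = 274.8 MPa.
For a solid shaft σ_b = 32M/(πd³) and τ = 16T/(πd³), so the von Mises stress is σ' = (16/πd³)·√(4M²+3T²).
√(4M²+3T²) = √(4×(1.220×10^7)² + 3×(3.510×10^7)²) = 6.551×10^7 N·mm.
d³ = 16×6.551×10^7/(π×274.8) = 1.214×10^6 mm³.
d = 106.7 mm.

d = 107 mm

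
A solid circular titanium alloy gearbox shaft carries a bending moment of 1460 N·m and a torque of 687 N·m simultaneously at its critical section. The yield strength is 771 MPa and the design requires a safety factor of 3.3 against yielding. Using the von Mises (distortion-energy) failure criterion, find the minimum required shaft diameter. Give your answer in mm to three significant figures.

σ_allow = σ_y/n = 771/3.3 = 233.6 MPa.
For a solid shaft σ_b = 32M/(πd³) and τ = 16T/(πd³), so the von Mises stress is σ' = (16/πd³)·√(4M²+3T²).
√(4M²+3T²) = √(4×(1.460×10^6)² + 3×(687000)²) = 3.153×10^6 N·mm.
d³ = 16×3.153×10^6/(π×233.6) = 68730 mm³.
d = 40.96 mm.

d = 41.0 mm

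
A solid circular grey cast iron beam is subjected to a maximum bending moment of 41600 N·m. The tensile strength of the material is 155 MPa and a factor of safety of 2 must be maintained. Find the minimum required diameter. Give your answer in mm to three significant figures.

d = 176 mm

σ_allow = 155/2 = 77.50 MPa.
For a solid circular section σ = 32M/(πd³), so d³ = 32M/(π σ_allow) = 32×4.1600×10^7/(π×77.50) = 5.468×10^6 mm³.
d = 176.2 mm.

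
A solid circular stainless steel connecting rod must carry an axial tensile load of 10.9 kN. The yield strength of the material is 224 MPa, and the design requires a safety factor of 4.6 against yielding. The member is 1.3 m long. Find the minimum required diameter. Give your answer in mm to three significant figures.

d = 16.9 mm

Allowable stress σ_allow = 224/4.6 = 48.70 MPa.
Required area A = F/σ_allow = 10900/48.70 = 223.8 mm².
A = πd²/4 → d = √(4A/π) = 16.88 mm.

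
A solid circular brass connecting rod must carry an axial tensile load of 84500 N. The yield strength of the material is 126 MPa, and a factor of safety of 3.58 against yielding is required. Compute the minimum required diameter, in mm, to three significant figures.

d = 55.3 mm

Allowable stress σ_allow = 126/3.58 = 35.20 MPa.
Required area A = F/σ_allow = 84500/35.20 = 2401 mm².
A = πd²/4 → d = √(4A/π) = 55.29 mm.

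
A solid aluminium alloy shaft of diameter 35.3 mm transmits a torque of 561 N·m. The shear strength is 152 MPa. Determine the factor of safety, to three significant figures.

τ = 16T/(πd³) = 16×561000/(π×35.3³) = 64.95 MPa.
n = τ_limit/τ = 152/64.95 = 2.340.

n = 2.34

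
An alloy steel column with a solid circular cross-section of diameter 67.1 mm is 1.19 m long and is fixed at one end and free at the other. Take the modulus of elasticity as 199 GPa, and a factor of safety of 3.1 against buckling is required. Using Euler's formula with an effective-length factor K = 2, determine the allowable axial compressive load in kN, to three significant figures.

I = πd⁴/64 = π×67.1⁴/64 = 995100 mm⁴.
Effective length L_e = KL = 2×1.19 m = 2380 mm.
Euler critical load P_cr = π²EI/L_e² = π²×199000×995100/2380² = 345000 N.
P_allow = P_cr/n = 345000/3.1 = 111300 N.

P_allow = 111 kN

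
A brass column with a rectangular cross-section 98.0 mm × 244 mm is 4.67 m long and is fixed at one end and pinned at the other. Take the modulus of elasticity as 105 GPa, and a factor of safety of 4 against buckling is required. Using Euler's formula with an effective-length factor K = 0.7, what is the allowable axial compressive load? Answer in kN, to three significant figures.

Buckling occurs about the weak axis: I_min = h·b³/12 = 244×98.0³/12 = 1.914×10^7 mm⁴ (b = 98.0 mm is the smaller dimension).
Effective length L_e = KL = 0.7×4.67 m = 3269 mm.
Euler critical load P_cr = π²EI/L_e² = π²×105000×1.914×10^7/3269² = 1.856×10^6 N.
P_allow = P_cr/n = 1.856×10^6/4 = 464000 N.

P_allow = 464 kN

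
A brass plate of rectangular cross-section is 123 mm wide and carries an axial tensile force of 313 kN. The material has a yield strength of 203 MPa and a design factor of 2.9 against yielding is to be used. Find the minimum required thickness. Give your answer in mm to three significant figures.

t = 36.4 mm

σ_allow = 203/2.9 = 70.00 MPa.
Required area A = F/σ_allow = 313000/70.00 = 4471 mm².
t = A/w = 4471/123 = 36.35 mm.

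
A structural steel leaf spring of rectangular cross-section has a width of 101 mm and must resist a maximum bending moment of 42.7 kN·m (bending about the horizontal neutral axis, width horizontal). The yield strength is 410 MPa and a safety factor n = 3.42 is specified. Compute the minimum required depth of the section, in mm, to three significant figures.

h = 145 mm

σ_allow = 410/3.42 = 119.9 MPa.
For a rectangular section σ = 6M/(bh²), so h² = 6M/(b σ_allow) = 6×4.2700×10^7/(101×119.9) = 21160 mm².
h = 145.5 mm.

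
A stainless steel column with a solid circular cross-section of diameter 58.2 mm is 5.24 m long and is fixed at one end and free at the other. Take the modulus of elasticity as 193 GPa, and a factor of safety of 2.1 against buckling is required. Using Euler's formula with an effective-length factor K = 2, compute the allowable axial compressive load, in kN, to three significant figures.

P_allow = 4.65 kN

I = πd⁴/64 = π×58.2⁴/64 = 563200 mm⁴.
Effective length L_e = KL = 2×5.24 m = 10480 mm.
Euler critical load P_cr = π²EI/L_e² = π²×193000×563200/10480² = 9768 N.
P_allow = P_cr/n = 9768/2.1 = 4651 N.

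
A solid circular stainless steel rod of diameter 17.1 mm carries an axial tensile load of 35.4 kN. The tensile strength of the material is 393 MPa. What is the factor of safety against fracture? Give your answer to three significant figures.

n = 2.55

A = πd²/4 = 229.7 mm².
σ = F/A = 35400/229.7 = 154.1 MPa.
n = 393/154.1 = 2.550.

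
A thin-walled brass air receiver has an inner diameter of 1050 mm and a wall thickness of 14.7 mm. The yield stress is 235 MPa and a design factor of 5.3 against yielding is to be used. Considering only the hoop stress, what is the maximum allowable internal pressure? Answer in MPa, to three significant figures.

σ_allow = 235/5.3 = 44.34 MPa.
σ_h = pD/(2t) → p_allow = 2σ_allow t/D = 2×44.34×14.7/1050 = 1.242 MPa.

p_allow = 1.24 MPa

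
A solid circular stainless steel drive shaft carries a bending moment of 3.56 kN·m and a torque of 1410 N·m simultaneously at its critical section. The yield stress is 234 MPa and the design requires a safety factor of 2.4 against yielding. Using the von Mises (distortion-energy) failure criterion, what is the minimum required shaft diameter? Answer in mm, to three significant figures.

σ_allow = σ_y/n = 234/2.4 = 97.50 MPa.
For a solid shaft σ_b = 32M/(πd³) and τ = 16T/(πd³), so the von Mises stress is σ' = (16/πd³)·√(4M²+3T²).
√(4M²+3T²) = √(4×(3.560×10^6)² + 3×(1.410×10^6)²) = 7.527×10^6 N·mm.
d³ = 16×7.527×10^6/(π×97.50) = 393200 mm³.
d = 73.26 mm.

d = 73.3 mm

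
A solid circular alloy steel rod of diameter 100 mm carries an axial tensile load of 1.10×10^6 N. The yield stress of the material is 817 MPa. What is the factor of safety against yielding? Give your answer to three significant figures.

A = πd²/4 = 7854 mm².
σ = F/A = 1100000/7854 = 140.1 MPa.
n = 817/140.1 = 5.833.

n = 5.83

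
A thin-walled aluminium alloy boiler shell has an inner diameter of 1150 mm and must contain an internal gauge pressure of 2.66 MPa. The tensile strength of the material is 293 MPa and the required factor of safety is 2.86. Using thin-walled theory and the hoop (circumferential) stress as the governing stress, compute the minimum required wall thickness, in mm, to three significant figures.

t = 14.9 mm

σ_allow = 293/2.86 = 102.4 MPa.
Hoop stress σ_h = pD/(2t), so t = pD/(2σ_allow) = 2.66×1150/(2×102.4) = 14.93 mm.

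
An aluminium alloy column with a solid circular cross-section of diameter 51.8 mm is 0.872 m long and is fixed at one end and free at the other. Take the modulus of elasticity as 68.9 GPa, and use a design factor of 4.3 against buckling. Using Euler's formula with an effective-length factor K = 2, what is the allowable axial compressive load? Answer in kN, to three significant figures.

I = πd⁴/64 = π×51.8⁴/64 = 353400 mm⁴.
Effective length L_e = KL = 2×0.872 m = 1744 mm.
Euler critical load P_cr = π²EI/L_e² = π²×68900×353400/1744² = 79020 N.
P_allow = P_cr/n = 79020/4.3 = 18380 N.

P_allow = 18.4 kN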